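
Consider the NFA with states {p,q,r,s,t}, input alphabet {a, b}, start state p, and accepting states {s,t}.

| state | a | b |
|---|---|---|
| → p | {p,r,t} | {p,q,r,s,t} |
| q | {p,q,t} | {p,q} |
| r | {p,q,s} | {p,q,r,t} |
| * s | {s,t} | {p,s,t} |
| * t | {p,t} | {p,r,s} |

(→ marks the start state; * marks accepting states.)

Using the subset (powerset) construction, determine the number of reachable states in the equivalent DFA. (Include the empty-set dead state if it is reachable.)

Start state of the DFA: {p}.
{p} --a--> {p,r,t}  [new]
{p} --b--> {p,q,r,s,t}  [new]
{p,r,t} --a--> {p,q,r,s,t}  [seen]
{p,r,t} --b--> {p,q,r,s,t}  [seen]
{p,q,r,s,t} --a--> {p,q,r,s,t}  [seen]
{p,q,r,s,t} --b--> {p,q,r,s,t}  [seen]
Reachable DFA states: {p}, {p,r,t}, {p,q,r,s,t}.

3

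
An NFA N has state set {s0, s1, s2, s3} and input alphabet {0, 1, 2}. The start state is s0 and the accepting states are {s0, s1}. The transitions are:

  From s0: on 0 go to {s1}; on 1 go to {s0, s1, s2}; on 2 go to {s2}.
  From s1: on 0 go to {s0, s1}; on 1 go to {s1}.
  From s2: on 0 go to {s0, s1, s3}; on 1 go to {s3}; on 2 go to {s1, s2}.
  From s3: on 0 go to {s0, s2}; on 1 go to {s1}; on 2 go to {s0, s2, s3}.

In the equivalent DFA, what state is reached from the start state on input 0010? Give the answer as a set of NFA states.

{s0, s1, s3}

Start: {s0}.
δ(s0,0) = {s1}.
Union: {s1}.
After 0: {s1}.
δ(s1,0) = {s0, s1}.
Union: {s0, s1}.
After 0: {s0, s1}.
δ(s0,1) = {s0, s1, s2}; δ(s1,1) = {s1}.
Union: {s0, s1, s2}.
After 1: {s0, s1, s2}.
δ(s0,0) = {s1}; δ(s1,0) = {s0, s1}; δ(s2,0) = {s0, s1, s3}.
Union: {s0, s1, s3}.
After 0: {s0, s1, s3}.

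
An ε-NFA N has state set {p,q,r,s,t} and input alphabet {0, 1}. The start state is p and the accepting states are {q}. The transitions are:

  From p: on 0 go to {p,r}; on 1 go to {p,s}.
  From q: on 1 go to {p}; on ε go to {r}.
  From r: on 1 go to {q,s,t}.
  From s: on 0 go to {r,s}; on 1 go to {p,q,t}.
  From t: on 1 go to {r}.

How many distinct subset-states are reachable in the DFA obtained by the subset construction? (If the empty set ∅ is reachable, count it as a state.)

5

Start state of the DFA: {p} (ε-closure of the NFA start).
{p} --0--> {p,r}  [new]
{p} --1--> {p,s}  [new]
{p,r} --0--> {p,r}  [seen]
{p,r} --1--> {p,q,r,s,t}  [new]
{p,s} --0--> {p,r,s}  [new]
{p,s} --1--> {p,q,r,s,t}  [seen]
{p,q,r,s,t} --0--> {p,r,s}  [seen]
{p,q,r,s,t} --1--> {p,q,r,s,t}  [seen]
{p,r,s} --0--> {p,r,s}  [seen]
{p,r,s} --1--> {p,q,r,s,t}  [seen]
Reachable DFA states: {p}, {p,r}, {p,s}, {p,q,r,s,t}, {p,r,s}.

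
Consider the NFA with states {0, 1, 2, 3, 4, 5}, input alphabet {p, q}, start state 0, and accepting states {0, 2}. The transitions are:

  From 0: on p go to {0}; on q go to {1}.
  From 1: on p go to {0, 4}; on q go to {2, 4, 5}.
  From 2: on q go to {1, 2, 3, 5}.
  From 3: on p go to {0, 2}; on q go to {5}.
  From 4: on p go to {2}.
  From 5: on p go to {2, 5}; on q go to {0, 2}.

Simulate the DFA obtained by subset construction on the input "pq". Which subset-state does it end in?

Start: {0}.
δ(0,p) = {0}.
Union: {0}.
After p: {0}.
δ(0,q) = {1}.
Union: {1}.
After q: {1}.

{1}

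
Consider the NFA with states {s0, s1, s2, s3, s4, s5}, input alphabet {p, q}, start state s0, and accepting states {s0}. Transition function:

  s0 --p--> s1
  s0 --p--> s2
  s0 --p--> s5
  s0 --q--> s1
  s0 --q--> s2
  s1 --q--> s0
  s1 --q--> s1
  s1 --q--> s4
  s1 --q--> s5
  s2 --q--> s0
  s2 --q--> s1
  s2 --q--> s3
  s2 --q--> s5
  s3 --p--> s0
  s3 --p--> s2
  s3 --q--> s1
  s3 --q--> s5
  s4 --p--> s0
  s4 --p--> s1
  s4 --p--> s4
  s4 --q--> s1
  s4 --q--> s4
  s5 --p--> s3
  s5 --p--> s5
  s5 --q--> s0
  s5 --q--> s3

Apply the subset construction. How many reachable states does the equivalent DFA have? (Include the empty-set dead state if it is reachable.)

10

Start state of the DFA: {s0}.
{s0} --p--> {s1, s2, s5}  [new]
{s0} --q--> {s1, s2}  [new]
{s1, s2, s5} --p--> {s3, s5}  [new]
{s1, s2, s5} --q--> {s0, s1, s3, s4, s5}  [new]
{s1, s2} --p--> ∅  [new]
{s1, s2} --q--> {s0, s1, s3, s4, s5}  [seen]
{s3, s5} --p--> {s0, s2, s3, s5}  [new]
{s3, s5} --q--> {s0, s1, s3, s5}  [new]
{s0, s1, s3, s4, s5} --p--> {s0, s1, s2, s3, s4, s5}  [new]
{s0, s1, s3, s4, s5} --q--> {s0, s1, s2, s3, s4, s5}  [seen]
∅ --p--> ∅  [seen]
∅ --q--> ∅  [seen]
{s0, s2, s3, s5} --p--> {s0, s1, s2, s3, s5}  [new]
{s0, s2, s3, s5} --q--> {s0, s1, s2, s3, s5}  [seen]
{s0, s1, s3, s5} --p--> {s0, s1, s2, s3, s5}  [seen]
{s0, s1, s3, s5} --q--> {s0, s1, s2, s3, s4, s5}  [seen]
{s0, s1, s2, s3, s4, s5} --p--> {s0, s1, s2, s3, s4, s5}  [seen]
{s0, s1, s2, s3, s4, s5} --q--> {s0, s1, s2, s3, s4, s5}  [seen]
{s0, s1, s2, s3, s5} --p--> {s0, s1, s2, s3, s5}  [seen]
{s0, s1, s2, s3, s5} --q--> {s0, s1, s2, s3, s4, s5}  [seen]
Reachable DFA states: {s0}, {s1, s2, s5}, {s1, s2}, {s3, s5}, {s0, s1, s3, s4, s5}, ∅, {s0, s2, s3, s5}, {s0, s1, s3, s5}, {s0, s1, s2, s3, s4, s5}, {s0, s1, s2, s3, s5}.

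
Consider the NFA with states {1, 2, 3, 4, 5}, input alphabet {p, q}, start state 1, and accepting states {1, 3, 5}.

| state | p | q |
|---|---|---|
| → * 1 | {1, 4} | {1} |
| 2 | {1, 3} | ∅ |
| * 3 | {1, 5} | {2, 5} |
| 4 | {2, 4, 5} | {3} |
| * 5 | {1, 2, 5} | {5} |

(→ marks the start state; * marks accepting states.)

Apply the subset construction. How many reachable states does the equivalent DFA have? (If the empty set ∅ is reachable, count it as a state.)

10

Start state of the DFA: {1}.
{1} --p--> {1, 4}  [new]
{1} --q--> {1}  [seen]
{1, 4} --p--> {1, 2, 4, 5}  [new]
{1, 4} --q--> {1, 3}  [new]
{1, 2, 4, 5} --p--> {1, 2, 3, 4, 5}  [new]
{1, 2, 4, 5} --q--> {1, 3, 5}  [new]
{1, 3} --p--> {1, 4, 5}  [new]
{1, 3} --q--> {1, 2, 5}  [new]
{1, 2, 3, 4, 5} --p--> {1, 2, 3, 4, 5}  [seen]
{1, 2, 3, 4, 5} --q--> {1, 2, 3, 5}  [new]
{1, 3, 5} --p--> {1, 2, 4, 5}  [seen]
{1, 3, 5} --q--> {1, 2, 5}  [seen]
{1, 4, 5} --p--> {1, 2, 4, 5}  [seen]
{1, 4, 5} --q--> {1, 3, 5}  [seen]
{1, 2, 5} --p--> {1, 2, 3, 4, 5}  [seen]
{1, 2, 5} --q--> {1, 5}  [new]
{1, 2, 3, 5} --p--> {1, 2, 3, 4, 5}  [seen]
{1, 2, 3, 5} --q--> {1, 2, 5}  [seen]
{1, 5} --p--> {1, 2, 4, 5}  [seen]
{1, 5} --q--> {1, 5}  [seen]
Reachable DFA states: {1}, {1, 4}, {1, 2, 4, 5}, {1, 3}, {1, 2, 3, 4, 5}, {1, 3, 5}, {1, 4, 5}, {1, 2, 5}, {1, 2, 3, 5}, {1, 5}.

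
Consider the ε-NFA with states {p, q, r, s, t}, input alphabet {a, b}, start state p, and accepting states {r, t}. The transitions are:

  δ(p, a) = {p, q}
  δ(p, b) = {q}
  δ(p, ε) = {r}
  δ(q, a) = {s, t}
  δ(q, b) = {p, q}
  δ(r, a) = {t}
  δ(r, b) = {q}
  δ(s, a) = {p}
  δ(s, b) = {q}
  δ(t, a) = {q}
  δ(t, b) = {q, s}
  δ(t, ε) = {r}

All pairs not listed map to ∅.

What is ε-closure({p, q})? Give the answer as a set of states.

Begin with {p, q}.
p →ε {r}; add r.
ε-closure = {p, q, r}.

{p, q, r}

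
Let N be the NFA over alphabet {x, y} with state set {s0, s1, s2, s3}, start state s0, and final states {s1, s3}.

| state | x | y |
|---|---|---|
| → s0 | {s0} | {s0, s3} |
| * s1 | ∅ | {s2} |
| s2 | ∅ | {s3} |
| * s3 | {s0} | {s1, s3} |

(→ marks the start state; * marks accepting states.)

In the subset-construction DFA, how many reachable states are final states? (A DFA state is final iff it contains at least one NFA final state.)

Start state of the DFA: {s0}.
{s0} --x--> {s0}  [seen]
{s0} --y--> {s0, s3}  [new]
{s0, s3} --x--> {s0}  [seen]
{s0, s3} --y--> {s0, s1, s3}  [new]
{s0, s1, s3} --x--> {s0}  [seen]
{s0, s1, s3} --y--> {s0, s1, s2, s3}  [new]
{s0, s1, s2, s3} --x--> {s0}  [seen]
{s0, s1, s2, s3} --y--> {s0, s1, s2, s3}  [seen]
Reachable DFA states: {s0}, {s0, s3}, {s0, s1, s3}, {s0, s1, s2, s3}.
Accepting DFA states (contain an NFA accepting state): {s0, s3}, {s0, s1, s3}, {s0, s1, s2, s3}.

3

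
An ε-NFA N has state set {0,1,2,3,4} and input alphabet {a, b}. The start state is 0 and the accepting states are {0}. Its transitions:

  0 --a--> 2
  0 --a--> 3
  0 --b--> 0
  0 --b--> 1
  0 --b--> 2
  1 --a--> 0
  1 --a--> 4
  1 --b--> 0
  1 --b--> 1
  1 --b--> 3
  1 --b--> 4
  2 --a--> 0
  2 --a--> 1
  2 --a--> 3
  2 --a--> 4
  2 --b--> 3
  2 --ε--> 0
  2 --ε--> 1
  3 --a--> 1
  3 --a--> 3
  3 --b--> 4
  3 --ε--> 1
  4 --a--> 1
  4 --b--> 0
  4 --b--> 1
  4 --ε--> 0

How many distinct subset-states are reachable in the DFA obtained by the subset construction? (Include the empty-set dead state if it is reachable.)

4

Start state of the DFA: {0} (ε-closure of the NFA start).
{0} --a--> {0,1,2,3}  [new]
{0} --b--> {0,1,2}  [new]
{0,1,2,3} --a--> {0,1,2,3,4}  [new]
{0,1,2,3} --b--> {0,1,2,3,4}  [seen]
{0,1,2} --a--> {0,1,2,3,4}  [seen]
{0,1,2} --b--> {0,1,2,3,4}  [seen]
{0,1,2,3,4} --a--> {0,1,2,3,4}  [seen]
{0,1,2,3,4} --b--> {0,1,2,3,4}  [seen]
Reachable DFA states: {0}, {0,1,2,3}, {0,1,2}, {0,1,2,3,4}.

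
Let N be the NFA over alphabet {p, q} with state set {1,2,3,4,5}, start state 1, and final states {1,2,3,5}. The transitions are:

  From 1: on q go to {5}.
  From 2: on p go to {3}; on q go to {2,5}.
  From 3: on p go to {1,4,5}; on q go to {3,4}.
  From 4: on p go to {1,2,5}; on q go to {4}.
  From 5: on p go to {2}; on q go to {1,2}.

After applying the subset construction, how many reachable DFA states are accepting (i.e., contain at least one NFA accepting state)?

15

Start state of the DFA: {1}.
{1} --p--> ∅  [new]
{1} --q--> {5}  [new]
∅ --p--> ∅  [seen]
∅ --q--> ∅  [seen]
{5} --p--> {2}  [new]
{5} --q--> {1,2}  [new]
{2} --p--> {3}  [new]
{2} --q--> {2,5}  [new]
{1,2} --p--> {3}  [seen]
{1,2} --q--> {2,5}  [seen]
{3} --p--> {1,4,5}  [new]
{3} --q--> {3,4}  [new]
{2,5} --p--> {2,3}  [new]
{2,5} --q--> {1,2,5}  [new]
{1,4,5} --p--> {1,2,5}  [seen]
{1,4,5} --q--> {1,2,4,5}  [new]
{3,4} --p--> {1,2,4,5}  [seen]
{3,4} --q--> {3,4}  [seen]
{2,3} --p--> {1,3,4,5}  [new]
{2,3} --q--> {2,3,4,5}  [new]
{1,2,5} --p--> {2,3}  [seen]
{1,2,5} --q--> {1,2,5}  [seen]
{1,2,4,5} --p--> {1,2,3,5}  [new]
{1,2,4,5} --q--> {1,2,4,5}  [seen]
{1,3,4,5} --p--> {1,2,4,5}  [seen]
{1,3,4,5} --q--> {1,2,3,4,5}  [new]
{2,3,4,5} --p--> {1,2,3,4,5}  [seen]
{2,3,4,5} --q--> {1,2,3,4,5}  [seen]
{1,2,3,5} --p--> {1,2,3,4,5}  [seen]
{1,2,3,5} --q--> {1,2,3,4,5}  [seen]
{1,2,3,4,5} --p--> {1,2,3,4,5}  [seen]
{1,2,3,4,5} --q--> {1,2,3,4,5}  [seen]
Reachable DFA states: {1}, ∅, {5}, {2}, {1,2}, {3}, {2,5}, {1,4,5}, {3,4}, {2,3}, {1,2,5}, {1,2,4,5}, {1,3,4,5}, {2,3,4,5}, {1,2,3,5}, {1,2,3,4,5}.
Accepting DFA states (contain an NFA accepting state): {1}, {5}, {2}, {1,2}, {3}, {2,5}, {1,4,5}, {3,4}, {2,3}, {1,2,5}, {1,2,4,5}, {1,3,4,5}, {2,3,4,5}, {1,2,3,5}, {1,2,3,4,5}.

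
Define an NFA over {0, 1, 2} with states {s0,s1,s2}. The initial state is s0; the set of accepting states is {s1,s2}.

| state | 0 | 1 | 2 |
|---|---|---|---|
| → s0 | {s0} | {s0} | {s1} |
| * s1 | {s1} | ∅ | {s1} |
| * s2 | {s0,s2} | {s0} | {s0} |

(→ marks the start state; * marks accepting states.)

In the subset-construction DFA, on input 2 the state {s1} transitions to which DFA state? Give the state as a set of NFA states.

δ(s1,2) = {s1}.
Union: {s1}.

{s1}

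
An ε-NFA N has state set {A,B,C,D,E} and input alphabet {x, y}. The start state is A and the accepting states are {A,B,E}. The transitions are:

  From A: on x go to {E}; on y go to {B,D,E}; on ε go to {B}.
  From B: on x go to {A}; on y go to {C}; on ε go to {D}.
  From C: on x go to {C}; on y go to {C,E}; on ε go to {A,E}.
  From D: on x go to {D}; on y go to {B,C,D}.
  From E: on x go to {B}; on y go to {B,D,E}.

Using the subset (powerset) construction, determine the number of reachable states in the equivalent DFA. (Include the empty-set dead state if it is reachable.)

Start state of the DFA: {A,B,D} (ε-closure of the NFA start).
{A,B,D} --x--> {A,B,D,E}  [new]
{A,B,D} --y--> {A,B,C,D,E}  [new]
{A,B,D,E} --x--> {A,B,D,E}  [seen]
{A,B,D,E} --y--> {A,B,C,D,E}  [seen]
{A,B,C,D,E} --x--> {A,B,C,D,E}  [seen]
{A,B,C,D,E} --y--> {A,B,C,D,E}  [seen]
Reachable DFA states: {A,B,D}, {A,B,D,E}, {A,B,C,D,E}.

3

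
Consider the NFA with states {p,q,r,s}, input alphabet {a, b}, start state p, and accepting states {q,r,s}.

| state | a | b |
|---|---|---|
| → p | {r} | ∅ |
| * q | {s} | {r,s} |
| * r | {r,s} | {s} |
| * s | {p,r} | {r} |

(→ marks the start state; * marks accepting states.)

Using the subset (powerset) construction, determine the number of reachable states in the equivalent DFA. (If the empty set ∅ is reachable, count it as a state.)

Start state of the DFA: {p}.
{p} --a--> {r}  [new]
{p} --b--> ∅  [new]
{r} --a--> {r,s}  [new]
{r} --b--> {s}  [new]
∅ --a--> ∅  [seen]
∅ --b--> ∅  [seen]
{r,s} --a--> {p,r,s}  [new]
{r,s} --b--> {r,s}  [seen]
{s} --a--> {p,r}  [new]
{s} --b--> {r}  [seen]
{p,r,s} --a--> {p,r,s}  [seen]
{p,r,s} --b--> {r,s}  [seen]
{p,r} --a--> {r,s}  [seen]
{p,r} --b--> {s}  [seen]
Reachable DFA states: {p}, {r}, ∅, {r,s}, {s}, {p,r,s}, {p,r}.

7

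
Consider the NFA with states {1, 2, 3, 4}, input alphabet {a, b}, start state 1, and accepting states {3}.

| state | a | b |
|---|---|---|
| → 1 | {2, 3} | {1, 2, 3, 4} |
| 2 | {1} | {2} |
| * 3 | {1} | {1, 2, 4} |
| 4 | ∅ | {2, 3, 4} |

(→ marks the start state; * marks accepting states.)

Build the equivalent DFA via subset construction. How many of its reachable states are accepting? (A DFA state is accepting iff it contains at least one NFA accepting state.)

3

Start state of the DFA: {1}.
{1} --a--> {2, 3}  [new]
{1} --b--> {1, 2, 3, 4}  [new]
{2, 3} --a--> {1}  [seen]
{2, 3} --b--> {1, 2, 4}  [new]
{1, 2, 3, 4} --a--> {1, 2, 3}  [new]
{1, 2, 3, 4} --b--> {1, 2, 3, 4}  [seen]
{1, 2, 4} --a--> {1, 2, 3}  [seen]
{1, 2, 4} --b--> {1, 2, 3, 4}  [seen]
{1, 2, 3} --a--> {1, 2, 3}  [seen]
{1, 2, 3} --b--> {1, 2, 3, 4}  [seen]
Reachable DFA states: {1}, {2, 3}, {1, 2, 3, 4}, {1, 2, 4}, {1, 2, 3}.
Accepting DFA states (contain an NFA accepting state): {2, 3}, {1, 2, 3, 4}, {1, 2, 3}.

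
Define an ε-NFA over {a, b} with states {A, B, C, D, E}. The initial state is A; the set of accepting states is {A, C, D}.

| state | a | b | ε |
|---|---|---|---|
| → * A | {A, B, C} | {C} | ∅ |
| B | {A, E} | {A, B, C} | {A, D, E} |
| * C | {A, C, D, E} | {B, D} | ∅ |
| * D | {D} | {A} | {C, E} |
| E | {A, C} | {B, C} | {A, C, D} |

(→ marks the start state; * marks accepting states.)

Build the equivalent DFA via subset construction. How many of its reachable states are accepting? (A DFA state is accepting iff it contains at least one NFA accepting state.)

Start state of the DFA: {A} (ε-closure of the NFA start).
{A} --a--> {A, B, C, D, E}  [new]
{A} --b--> {C}  [new]
{A, B, C, D, E} --a--> {A, B, C, D, E}  [seen]
{A, B, C, D, E} --b--> {A, B, C, D, E}  [seen]
{C} --a--> {A, C, D, E}  [new]
{C} --b--> {A, B, C, D, E}  [seen]
{A, C, D, E} --a--> {A, B, C, D, E}  [seen]
{A, C, D, E} --b--> {A, B, C, D, E}  [seen]
Reachable DFA states: {A}, {A, B, C, D, E}, {C}, {A, C, D, E}.
Accepting DFA states (contain an NFA accepting state): {A}, {A, B, C, D, E}, {C}, {A, C, D, E}.

4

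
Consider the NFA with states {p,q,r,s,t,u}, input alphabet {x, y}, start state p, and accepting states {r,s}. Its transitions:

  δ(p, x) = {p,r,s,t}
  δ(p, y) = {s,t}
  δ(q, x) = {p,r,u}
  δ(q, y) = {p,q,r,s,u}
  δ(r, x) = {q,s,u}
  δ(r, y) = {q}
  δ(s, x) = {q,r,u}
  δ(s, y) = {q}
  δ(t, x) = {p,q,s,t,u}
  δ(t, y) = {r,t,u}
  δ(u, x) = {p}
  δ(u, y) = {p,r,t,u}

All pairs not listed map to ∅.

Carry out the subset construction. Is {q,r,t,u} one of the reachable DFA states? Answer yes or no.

Start state of the DFA: {p}.
{p} --x--> {p,r,s,t}  [new]
{p} --y--> {s,t}  [new]
{p,r,s,t} --x--> {p,q,r,s,t,u}  [new]
{p,r,s,t} --y--> {q,r,s,t,u}  [new]
{s,t} --x--> {p,q,r,s,t,u}  [seen]
{s,t} --y--> {q,r,t,u}  [new]
{p,q,r,s,t,u} --x--> {p,q,r,s,t,u}  [seen]
{p,q,r,s,t,u} --y--> {p,q,r,s,t,u}  [seen]
{q,r,s,t,u} --x--> {p,q,r,s,t,u}  [seen]
{q,r,s,t,u} --y--> {p,q,r,s,t,u}  [seen]
{q,r,t,u} --x--> {p,q,r,s,t,u}  [seen]
{q,r,t,u} --y--> {p,q,r,s,t,u}  [seen]
Reachable DFA states: {p}, {p,r,s,t}, {s,t}, {p,q,r,s,t,u}, {q,r,s,t,u}, {q,r,t,u}.
{q,r,t,u} is among them.

yes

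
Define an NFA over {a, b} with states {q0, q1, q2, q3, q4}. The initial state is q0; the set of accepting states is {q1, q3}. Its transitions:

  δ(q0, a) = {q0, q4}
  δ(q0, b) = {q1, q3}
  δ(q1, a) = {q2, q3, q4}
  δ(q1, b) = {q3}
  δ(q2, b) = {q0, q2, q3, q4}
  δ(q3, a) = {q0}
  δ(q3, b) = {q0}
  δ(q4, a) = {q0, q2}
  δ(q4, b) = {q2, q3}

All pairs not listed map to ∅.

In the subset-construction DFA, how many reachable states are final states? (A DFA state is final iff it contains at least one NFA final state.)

6

Start state of the DFA: {q0}.
{q0} --a--> {q0, q4}  [new]
{q0} --b--> {q1, q3}  [new]
{q0, q4} --a--> {q0, q2, q4}  [new]
{q0, q4} --b--> {q1, q2, q3}  [new]
{q1, q3} --a--> {q0, q2, q3, q4}  [new]
{q1, q3} --b--> {q0, q3}  [new]
{q0, q2, q4} --a--> {q0, q2, q4}  [seen]
{q0, q2, q4} --b--> {q0, q1, q2, q3, q4}  [new]
{q1, q2, q3} --a--> {q0, q2, q3, q4}  [seen]
{q1, q2, q3} --b--> {q0, q2, q3, q4}  [seen]
{q0, q2, q3, q4} --a--> {q0, q2, q4}  [seen]
{q0, q2, q3, q4} --b--> {q0, q1, q2, q3, q4}  [seen]
{q0, q3} --a--> {q0, q4}  [seen]
{q0, q3} --b--> {q0, q1, q3}  [new]
{q0, q1, q2, q3, q4} --a--> {q0, q2, q3, q4}  [seen]
{q0, q1, q2, q3, q4} --b--> {q0, q1, q2, q3, q4}  [seen]
{q0, q1, q3} --a--> {q0, q2, q3, q4}  [seen]
{q0, q1, q3} --b--> {q0, q1, q3}  [seen]
Reachable DFA states: {q0}, {q0, q4}, {q1, q3}, {q0, q2, q4}, {q1, q2, q3}, {q0, q2, q3, q4}, {q0, q3}, {q0, q1, q2, q3, q4}, {q0, q1, q3}.
Accepting DFA states (contain an NFA accepting state): {q1, q3}, {q1, q2, q3}, {q0, q2, q3, q4}, {q0, q3}, {q0, q1, q2, q3, q4}, {q0, q1, q3}.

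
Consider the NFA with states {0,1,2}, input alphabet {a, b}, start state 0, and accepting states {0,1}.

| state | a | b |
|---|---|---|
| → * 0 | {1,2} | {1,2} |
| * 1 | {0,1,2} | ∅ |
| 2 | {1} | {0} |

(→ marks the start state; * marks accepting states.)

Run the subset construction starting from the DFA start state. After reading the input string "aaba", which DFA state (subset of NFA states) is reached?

{0,1,2}

Start: {0}.
δ(0,a) = {1,2}.
Union: {1,2}.
After a: {1,2}.
δ(1,a) = {0,1,2}; δ(2,a) = {1}.
Union: {0,1,2}.
After a: {0,1,2}.
δ(0,b) = {1,2}; δ(1,b) = ∅; δ(2,b) = {0}.
Union: {0,1,2}.
After b: {0,1,2}.
δ(0,a) = {1,2}; δ(1,a) = {0,1,2}; δ(2,a) = {1}.
Union: {0,1,2}.
After a: {0,1,2}.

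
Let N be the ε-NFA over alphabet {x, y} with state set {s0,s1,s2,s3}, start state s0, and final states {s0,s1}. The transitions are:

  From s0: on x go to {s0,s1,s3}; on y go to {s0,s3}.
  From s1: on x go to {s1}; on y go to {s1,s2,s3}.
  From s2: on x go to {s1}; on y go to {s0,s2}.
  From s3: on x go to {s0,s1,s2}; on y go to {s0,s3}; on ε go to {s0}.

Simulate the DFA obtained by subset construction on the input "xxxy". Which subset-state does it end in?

Start: {s0}.
δ(s0,x) = {s0,s1,s3}.
Union: {s0,s1,s3}.
After x: {s0,s1,s3}.
δ(s0,x) = {s0,s1,s3}; δ(s1,x) = {s1}; δ(s3,x) = {s0,s1,s2}.
Union: {s0,s1,s2,s3}.
After x: {s0,s1,s2,s3}.
δ(s0,x) = {s0,s1,s3}; δ(s1,x) = {s1}; δ(s2,x) = {s1}; δ(s3,x) = {s0,s1,s2}.
Union: {s0,s1,s2,s3}.
After x: {s0,s1,s2,s3}.
δ(s0,y) = {s0,s3}; δ(s1,y) = {s1,s2,s3}; δ(s2,y) = {s0,s2}; δ(s3,y) = {s0,s3}.
Union: {s0,s1,s2,s3}.
After y: {s0,s1,s2,s3}.

{s0,s1,s2,s3}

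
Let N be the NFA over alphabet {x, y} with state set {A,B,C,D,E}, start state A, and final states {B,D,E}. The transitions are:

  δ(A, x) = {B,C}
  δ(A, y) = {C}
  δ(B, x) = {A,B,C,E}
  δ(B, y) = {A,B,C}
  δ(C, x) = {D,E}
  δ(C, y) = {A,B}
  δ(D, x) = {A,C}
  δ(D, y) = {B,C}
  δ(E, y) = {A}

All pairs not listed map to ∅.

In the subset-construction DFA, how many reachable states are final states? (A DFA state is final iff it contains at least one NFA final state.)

Start state of the DFA: {A}.
{A} --x--> {B,C}  [new]
{A} --y--> {C}  [new]
{B,C} --x--> {A,B,C,D,E}  [new]
{B,C} --y--> {A,B,C}  [new]
{C} --x--> {D,E}  [new]
{C} --y--> {A,B}  [new]
{A,B,C,D,E} --x--> {A,B,C,D,E}  [seen]
{A,B,C,D,E} --y--> {A,B,C}  [seen]
{A,B,C} --x--> {A,B,C,D,E}  [seen]
{A,B,C} --y--> {A,B,C}  [seen]
{D,E} --x--> {A,C}  [new]
{D,E} --y--> {A,B,C}  [seen]
{A,B} --x--> {A,B,C,E}  [new]
{A,B} --y--> {A,B,C}  [seen]
{A,C} --x--> {B,C,D,E}  [new]
{A,C} --y--> {A,B,C}  [seen]
{A,B,C,E} --x--> {A,B,C,D,E}  [seen]
{A,B,C,E} --y--> {A,B,C}  [seen]
{B,C,D,E} --x--> {A,B,C,D,E}  [seen]
{B,C,D,E} --y--> {A,B,C}  [seen]
Reachable DFA states: {A}, {B,C}, {C}, {A,B,C,D,E}, {A,B,C}, {D,E}, {A,B}, {A,C}, {A,B,C,E}, {B,C,D,E}.
Accepting DFA states (contain an NFA accepting state): {B,C}, {A,B,C,D,E}, {A,B,C}, {D,E}, {A,B}, {A,B,C,E}, {B,C,D,E}.

7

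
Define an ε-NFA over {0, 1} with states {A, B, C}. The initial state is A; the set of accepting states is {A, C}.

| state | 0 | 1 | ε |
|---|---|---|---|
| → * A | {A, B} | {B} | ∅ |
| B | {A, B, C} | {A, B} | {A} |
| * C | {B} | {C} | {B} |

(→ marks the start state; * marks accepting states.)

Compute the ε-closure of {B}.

Begin with {B}.
B →ε {A}; add A.
ε-closure = {A, B}.

{A, B}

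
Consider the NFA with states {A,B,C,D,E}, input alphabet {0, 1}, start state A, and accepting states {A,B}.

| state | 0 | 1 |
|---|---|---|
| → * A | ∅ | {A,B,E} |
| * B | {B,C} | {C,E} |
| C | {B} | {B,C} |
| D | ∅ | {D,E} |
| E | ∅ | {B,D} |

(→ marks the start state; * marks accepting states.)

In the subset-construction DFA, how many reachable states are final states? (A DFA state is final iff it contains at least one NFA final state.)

6

Start state of the DFA: {A}.
{A} --0--> ∅  [new]
{A} --1--> {A,B,E}  [new]
∅ --0--> ∅  [seen]
∅ --1--> ∅  [seen]
{A,B,E} --0--> {B,C}  [new]
{A,B,E} --1--> {A,B,C,D,E}  [new]
{B,C} --0--> {B,C}  [seen]
{B,C} --1--> {B,C,E}  [new]
{A,B,C,D,E} --0--> {B,C}  [seen]
{A,B,C,D,E} --1--> {A,B,C,D,E}  [seen]
{B,C,E} --0--> {B,C}  [seen]
{B,C,E} --1--> {B,C,D,E}  [new]
{B,C,D,E} --0--> {B,C}  [seen]
{B,C,D,E} --1--> {B,C,D,E}  [seen]
Reachable DFA states: {A}, ∅, {A,B,E}, {B,C}, {A,B,C,D,E}, {B,C,E}, {B,C,D,E}.
Accepting DFA states (contain an NFA accepting state): {A}, {A,B,E}, {B,C}, {A,B,C,D,E}, {B,C,E}, {B,C,D,E}.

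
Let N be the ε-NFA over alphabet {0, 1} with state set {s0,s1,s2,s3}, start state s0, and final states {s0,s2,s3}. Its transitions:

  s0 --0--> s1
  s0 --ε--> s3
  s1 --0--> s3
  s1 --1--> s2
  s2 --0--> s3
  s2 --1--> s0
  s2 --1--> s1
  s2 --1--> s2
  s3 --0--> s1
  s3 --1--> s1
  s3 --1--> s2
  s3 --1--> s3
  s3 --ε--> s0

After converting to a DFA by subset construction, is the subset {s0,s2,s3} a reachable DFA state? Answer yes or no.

no

Start state of the DFA: {s0,s3} (ε-closure of the NFA start).
{s0,s3} --0--> {s1}  [new]
{s0,s3} --1--> {s0,s1,s2,s3}  [new]
{s1} --0--> {s0,s3}  [seen]
{s1} --1--> {s2}  [new]
{s0,s1,s2,s3} --0--> {s0,s1,s3}  [new]
{s0,s1,s2,s3} --1--> {s0,s1,s2,s3}  [seen]
{s2} --0--> {s0,s3}  [seen]
{s2} --1--> {s0,s1,s2,s3}  [seen]
{s0,s1,s3} --0--> {s0,s1,s3}  [seen]
{s0,s1,s3} --1--> {s0,s1,s2,s3}  [seen]
Reachable DFA states: {s0,s3}, {s1}, {s0,s1,s2,s3}, {s2}, {s0,s1,s3}.
{s0,s2,s3} is not among them.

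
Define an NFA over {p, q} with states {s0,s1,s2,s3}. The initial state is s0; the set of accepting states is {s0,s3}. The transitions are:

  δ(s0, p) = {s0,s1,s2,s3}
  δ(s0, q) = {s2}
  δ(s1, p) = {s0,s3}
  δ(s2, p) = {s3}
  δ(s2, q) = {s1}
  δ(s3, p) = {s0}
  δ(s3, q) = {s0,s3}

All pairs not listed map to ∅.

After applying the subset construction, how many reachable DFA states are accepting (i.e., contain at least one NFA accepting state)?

Start state of the DFA: {s0}.
{s0} --p--> {s0,s1,s2,s3}  [new]
{s0} --q--> {s2}  [new]
{s0,s1,s2,s3} --p--> {s0,s1,s2,s3}  [seen]
{s0,s1,s2,s3} --q--> {s0,s1,s2,s3}  [seen]
{s2} --p--> {s3}  [new]
{s2} --q--> {s1}  [new]
{s3} --p--> {s0}  [seen]
{s3} --q--> {s0,s3}  [new]
{s1} --p--> {s0,s3}  [seen]
{s1} --q--> ∅  [new]
{s0,s3} --p--> {s0,s1,s2,s3}  [seen]
{s0,s3} --q--> {s0,s2,s3}  [new]
∅ --p--> ∅  [seen]
∅ --q--> ∅  [seen]
{s0,s2,s3} --p--> {s0,s1,s2,s3}  [seen]
{s0,s2,s3} --q--> {s0,s1,s2,s3}  [seen]
Reachable DFA states: {s0}, {s0,s1,s2,s3}, {s2}, {s3}, {s1}, {s0,s3}, ∅, {s0,s2,s3}.
Accepting DFA states (contain an NFA accepting state): {s0}, {s0,s1,s2,s3}, {s3}, {s0,s3}, {s0,s2,s3}.

5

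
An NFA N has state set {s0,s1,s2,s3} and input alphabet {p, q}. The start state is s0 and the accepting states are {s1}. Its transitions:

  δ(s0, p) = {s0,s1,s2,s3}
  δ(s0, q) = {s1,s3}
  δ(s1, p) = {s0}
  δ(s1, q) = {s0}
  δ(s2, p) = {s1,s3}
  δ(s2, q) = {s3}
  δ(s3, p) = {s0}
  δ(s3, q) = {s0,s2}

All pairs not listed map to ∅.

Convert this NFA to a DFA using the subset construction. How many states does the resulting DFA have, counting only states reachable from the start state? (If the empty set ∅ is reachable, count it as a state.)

4

Start state of the DFA: {s0}.
{s0} --p--> {s0,s1,s2,s3}  [new]
{s0} --q--> {s1,s3}  [new]
{s0,s1,s2,s3} --p--> {s0,s1,s2,s3}  [seen]
{s0,s1,s2,s3} --q--> {s0,s1,s2,s3}  [seen]
{s1,s3} --p--> {s0}  [seen]
{s1,s3} --q--> {s0,s2}  [new]
{s0,s2} --p--> {s0,s1,s2,s3}  [seen]
{s0,s2} --q--> {s1,s3}  [seen]
Reachable DFA states: {s0}, {s0,s1,s2,s3}, {s1,s3}, {s0,s2}.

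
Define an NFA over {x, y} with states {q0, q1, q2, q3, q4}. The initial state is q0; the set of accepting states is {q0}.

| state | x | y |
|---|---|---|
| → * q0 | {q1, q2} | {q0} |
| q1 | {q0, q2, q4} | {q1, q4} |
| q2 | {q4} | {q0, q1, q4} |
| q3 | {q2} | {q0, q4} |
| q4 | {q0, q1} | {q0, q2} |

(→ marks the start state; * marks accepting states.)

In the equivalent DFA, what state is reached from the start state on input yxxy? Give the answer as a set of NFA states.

{q0, q1, q2, q4}

Start: {q0}.
δ(q0,y) = {q0}.
Union: {q0}.
After y: {q0}.
δ(q0,x) = {q1, q2}.
Union: {q1, q2}.
After x: {q1, q2}.
δ(q1,x) = {q0, q2, q4}; δ(q2,x) = {q4}.
Union: {q0, q2, q4}.
After x: {q0, q2, q4}.
δ(q0,y) = {q0}; δ(q2,y) = {q0, q1, q4}; δ(q4,y) = {q0, q2}.
Union: {q0, q1, q2, q4}.
After y: {q0, q1, q2, q4}.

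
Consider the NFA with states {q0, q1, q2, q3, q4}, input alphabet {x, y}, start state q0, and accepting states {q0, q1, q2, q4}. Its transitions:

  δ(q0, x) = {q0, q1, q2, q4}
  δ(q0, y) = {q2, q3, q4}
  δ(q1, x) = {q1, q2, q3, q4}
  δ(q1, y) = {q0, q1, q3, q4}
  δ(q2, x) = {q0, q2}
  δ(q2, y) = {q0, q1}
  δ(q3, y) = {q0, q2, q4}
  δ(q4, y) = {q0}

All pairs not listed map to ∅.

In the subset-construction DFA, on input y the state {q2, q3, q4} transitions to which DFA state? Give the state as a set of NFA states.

{q0, q1, q2, q4}

δ(q2,y) = {q0, q1}; δ(q3,y) = {q0, q2, q4}; δ(q4,y) = {q0}.
Union: {q0, q1, q2, q4}.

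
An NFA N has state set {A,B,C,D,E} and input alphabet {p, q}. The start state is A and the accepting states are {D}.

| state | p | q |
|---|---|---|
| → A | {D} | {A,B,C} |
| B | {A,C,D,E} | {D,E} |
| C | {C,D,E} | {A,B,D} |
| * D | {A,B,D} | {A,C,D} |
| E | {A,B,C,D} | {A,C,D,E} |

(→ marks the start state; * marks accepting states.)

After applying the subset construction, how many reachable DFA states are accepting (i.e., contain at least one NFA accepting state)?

Start state of the DFA: {A}.
{A} --p--> {D}  [new]
{A} --q--> {A,B,C}  [new]
{D} --p--> {A,B,D}  [new]
{D} --q--> {A,C,D}  [new]
{A,B,C} --p--> {A,C,D,E}  [new]
{A,B,C} --q--> {A,B,C,D,E}  [new]
{A,B,D} --p--> {A,B,C,D,E}  [seen]
{A,B,D} --q--> {A,B,C,D,E}  [seen]
{A,C,D} --p--> {A,B,C,D,E}  [seen]
{A,C,D} --q--> {A,B,C,D}  [new]
{A,C,D,E} --p--> {A,B,C,D,E}  [seen]
{A,C,D,E} --q--> {A,B,C,D,E}  [seen]
{A,B,C,D,E} --p--> {A,B,C,D,E}  [seen]
{A,B,C,D,E} --q--> {A,B,C,D,E}  [seen]
{A,B,C,D} --p--> {A,B,C,D,E}  [seen]
{A,B,C,D} --q--> {A,B,C,D,E}  [seen]
Reachable DFA states: {A}, {D}, {A,B,C}, {A,B,D}, {A,C,D}, {A,C,D,E}, {A,B,C,D,E}, {A,B,C,D}.
Accepting DFA states (contain an NFA accepting state): {D}, {A,B,D}, {A,C,D}, {A,C,D,E}, {A,B,C,D,E}, {A,B,C,D}.

6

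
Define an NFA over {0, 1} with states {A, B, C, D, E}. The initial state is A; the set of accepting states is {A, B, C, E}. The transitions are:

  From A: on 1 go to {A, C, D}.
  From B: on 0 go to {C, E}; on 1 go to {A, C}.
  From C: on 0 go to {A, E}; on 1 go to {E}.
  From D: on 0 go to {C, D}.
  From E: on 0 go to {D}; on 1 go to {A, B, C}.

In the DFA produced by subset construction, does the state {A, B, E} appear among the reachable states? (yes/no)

no

Start state of the DFA: {A}.
{A} --0--> ∅  [new]
{A} --1--> {A, C, D}  [new]
∅ --0--> ∅  [seen]
∅ --1--> ∅  [seen]
{A, C, D} --0--> {A, C, D, E}  [new]
{A, C, D} --1--> {A, C, D, E}  [seen]
{A, C, D, E} --0--> {A, C, D, E}  [seen]
{A, C, D, E} --1--> {A, B, C, D, E}  [new]
{A, B, C, D, E} --0--> {A, C, D, E}  [seen]
{A, B, C, D, E} --1--> {A, B, C, D, E}  [seen]
Reachable DFA states: {A}, ∅, {A, C, D}, {A, C, D, E}, {A, B, C, D, E}.
{A, B, E} is not among them.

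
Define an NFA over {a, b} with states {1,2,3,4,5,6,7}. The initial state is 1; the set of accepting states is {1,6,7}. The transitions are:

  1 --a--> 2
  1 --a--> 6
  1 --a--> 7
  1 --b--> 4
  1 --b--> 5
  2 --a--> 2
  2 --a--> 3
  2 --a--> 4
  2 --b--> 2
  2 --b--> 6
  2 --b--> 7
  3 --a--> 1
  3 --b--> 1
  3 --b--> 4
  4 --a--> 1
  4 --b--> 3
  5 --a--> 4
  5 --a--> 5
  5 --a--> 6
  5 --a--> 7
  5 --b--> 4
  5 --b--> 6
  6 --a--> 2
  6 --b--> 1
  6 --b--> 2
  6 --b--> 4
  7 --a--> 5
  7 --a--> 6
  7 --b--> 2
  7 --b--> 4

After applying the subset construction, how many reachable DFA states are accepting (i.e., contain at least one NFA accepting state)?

Start state of the DFA: {1}.
{1} --a--> {2,6,7}  [new]
{1} --b--> {4,5}  [new]
{2,6,7} --a--> {2,3,4,5,6}  [new]
{2,6,7} --b--> {1,2,4,6,7}  [new]
{4,5} --a--> {1,4,5,6,7}  [new]
{4,5} --b--> {3,4,6}  [new]
{2,3,4,5,6} --a--> {1,2,3,4,5,6,7}  [new]
{2,3,4,5,6} --b--> {1,2,3,4,6,7}  [new]
{1,2,4,6,7} --a--> {1,2,3,4,5,6,7}  [seen]
{1,2,4,6,7} --b--> {1,2,3,4,5,6,7}  [seen]
{1,4,5,6,7} --a--> {1,2,4,5,6,7}  [new]
{1,4,5,6,7} --b--> {1,2,3,4,5,6}  [new]
{3,4,6} --a--> {1,2}  [new]
{3,4,6} --b--> {1,2,3,4}  [new]
{1,2,3,4,5,6,7} --a--> {1,2,3,4,5,6,7}  [seen]
{1,2,3,4,5,6,7} --b--> {1,2,3,4,5,6,7}  [seen]
{1,2,3,4,6,7} --a--> {1,2,3,4,5,6,7}  [seen]
{1,2,3,4,6,7} --b--> {1,2,3,4,5,6,7}  [seen]
{1,2,4,5,6,7} --a--> {1,2,3,4,5,6,7}  [seen]
{1,2,4,5,6,7} --b--> {1,2,3,4,5,6,7}  [seen]
{1,2,3,4,5,6} --a--> {1,2,3,4,5,6,7}  [seen]
{1,2,3,4,5,6} --b--> {1,2,3,4,5,6,7}  [seen]
{1,2} --a--> {2,3,4,6,7}  [new]
{1,2} --b--> {2,4,5,6,7}  [new]
{1,2,3,4} --a--> {1,2,3,4,6,7}  [seen]
{1,2,3,4} --b--> {1,2,3,4,5,6,7}  [seen]
{2,3,4,6,7} --a--> {1,2,3,4,5,6}  [seen]
{2,3,4,6,7} --b--> {1,2,3,4,6,7}  [seen]
{2,4,5,6,7} --a--> {1,2,3,4,5,6,7}  [seen]
{2,4,5,6,7} --b--> {1,2,3,4,6,7}  [seen]
Reachable DFA states: {1}, {2,6,7}, {4,5}, {2,3,4,5,6}, {1,2,4,6,7}, {1,4,5,6,7}, {3,4,6}, {1,2,3,4,5,6,7}, {1,2,3,4,6,7}, {1,2,4,5,6,7}, {1,2,3,4,5,6}, {1,2}, {1,2,3,4}, {2,3,4,6,7}, {2,4,5,6,7}.
Accepting DFA states (contain an NFA accepting state): {1}, {2,6,7}, {2,3,4,5,6}, {1,2,4,6,7}, {1,4,5,6,7}, {3,4,6}, {1,2,3,4,5,6,7}, {1,2,3,4,6,7}, {1,2,4,5,6,7}, {1,2,3,4,5,6}, {1,2}, {1,2,3,4}, {2,3,4,6,7}, {2,4,5,6,7}.

14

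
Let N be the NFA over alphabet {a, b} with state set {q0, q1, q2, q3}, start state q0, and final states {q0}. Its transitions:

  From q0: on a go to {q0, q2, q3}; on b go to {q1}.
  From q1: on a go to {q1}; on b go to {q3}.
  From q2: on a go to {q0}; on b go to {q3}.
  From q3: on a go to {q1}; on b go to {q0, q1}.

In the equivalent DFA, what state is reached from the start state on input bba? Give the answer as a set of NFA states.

{q1}

Start: {q0}.
δ(q0,b) = {q1}.
Union: {q1}.
After b: {q1}.
δ(q1,b) = {q3}.
Union: {q3}.
After b: {q3}.
δ(q3,a) = {q1}.
Union: {q1}.
After a: {q1}.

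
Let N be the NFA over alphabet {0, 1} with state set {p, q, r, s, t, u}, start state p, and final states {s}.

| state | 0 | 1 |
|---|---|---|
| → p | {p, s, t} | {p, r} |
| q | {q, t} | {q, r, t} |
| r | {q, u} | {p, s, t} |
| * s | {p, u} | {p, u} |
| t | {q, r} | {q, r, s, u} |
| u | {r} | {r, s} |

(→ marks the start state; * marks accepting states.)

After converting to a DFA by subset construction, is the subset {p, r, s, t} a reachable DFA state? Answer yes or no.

Start state of the DFA: {p}.
{p} --0--> {p, s, t}  [new]
{p} --1--> {p, r}  [new]
{p, s, t} --0--> {p, q, r, s, t, u}  [new]
{p, s, t} --1--> {p, q, r, s, u}  [new]
{p, r} --0--> {p, q, s, t, u}  [new]
{p, r} --1--> {p, r, s, t}  [new]
{p, q, r, s, t, u} --0--> {p, q, r, s, t, u}  [seen]
{p, q, r, s, t, u} --1--> {p, q, r, s, t, u}  [seen]
{p, q, r, s, u} --0--> {p, q, r, s, t, u}  [seen]
{p, q, r, s, u} --1--> {p, q, r, s, t, u}  [seen]
{p, q, s, t, u} --0--> {p, q, r, s, t, u}  [seen]
{p, q, s, t, u} --1--> {p, q, r, s, t, u}  [seen]
{p, r, s, t} --0--> {p, q, r, s, t, u}  [seen]
{p, r, s, t} --1--> {p, q, r, s, t, u}  [seen]
Reachable DFA states: {p}, {p, s, t}, {p, r}, {p, q, r, s, t, u}, {p, q, r, s, u}, {p, q, s, t, u}, {p, r, s, t}.
{p, r, s, t} is among them.

yes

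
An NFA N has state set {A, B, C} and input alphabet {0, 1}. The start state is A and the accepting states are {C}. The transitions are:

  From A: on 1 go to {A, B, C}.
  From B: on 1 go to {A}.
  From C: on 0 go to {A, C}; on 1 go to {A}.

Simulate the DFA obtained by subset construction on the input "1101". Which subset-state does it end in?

Start: {A}.
δ(A,1) = {A, B, C}.
Union: {A, B, C}.
After 1: {A, B, C}.
δ(A,1) = {A, B, C}; δ(B,1) = {A}; δ(C,1) = {A}.
Union: {A, B, C}.
After 1: {A, B, C}.
δ(A,0) = ∅; δ(B,0) = ∅; δ(C,0) = {A, C}.
Union: {A, C}.
After 0: {A, C}.
δ(A,1) = {A, B, C}; δ(C,1) = {A}.
Union: {A, B, C}.
After 1: {A, B, C}.

{A, B, C}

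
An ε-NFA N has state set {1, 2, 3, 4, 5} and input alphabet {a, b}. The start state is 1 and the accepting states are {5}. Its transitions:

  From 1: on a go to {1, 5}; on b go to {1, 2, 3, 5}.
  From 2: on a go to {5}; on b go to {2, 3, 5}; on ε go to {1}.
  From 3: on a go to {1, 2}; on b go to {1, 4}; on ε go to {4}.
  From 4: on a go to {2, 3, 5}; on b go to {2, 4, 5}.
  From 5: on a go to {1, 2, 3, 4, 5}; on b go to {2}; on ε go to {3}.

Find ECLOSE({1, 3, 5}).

{1, 3, 4, 5}

Begin with {1, 3, 5}.
3 →ε {4}; add 4.
ε-closure = {1, 3, 4, 5}.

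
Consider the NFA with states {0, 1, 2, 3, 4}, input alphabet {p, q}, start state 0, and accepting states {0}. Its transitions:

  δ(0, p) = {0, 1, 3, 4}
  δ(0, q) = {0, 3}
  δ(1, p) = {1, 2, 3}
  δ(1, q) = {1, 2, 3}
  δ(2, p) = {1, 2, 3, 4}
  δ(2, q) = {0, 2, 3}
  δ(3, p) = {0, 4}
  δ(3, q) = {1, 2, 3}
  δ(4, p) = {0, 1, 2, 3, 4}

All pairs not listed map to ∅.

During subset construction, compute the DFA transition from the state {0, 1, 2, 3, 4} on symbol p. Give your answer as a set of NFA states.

{0, 1, 2, 3, 4}

δ(0,p) = {0, 1, 3, 4}; δ(1,p) = {1, 2, 3}; δ(2,p) = {1, 2, 3, 4}; δ(3,p) = {0, 4}; δ(4,p) = {0, 1, 2, 3, 4}.
Union: {0, 1, 2, 3, 4}.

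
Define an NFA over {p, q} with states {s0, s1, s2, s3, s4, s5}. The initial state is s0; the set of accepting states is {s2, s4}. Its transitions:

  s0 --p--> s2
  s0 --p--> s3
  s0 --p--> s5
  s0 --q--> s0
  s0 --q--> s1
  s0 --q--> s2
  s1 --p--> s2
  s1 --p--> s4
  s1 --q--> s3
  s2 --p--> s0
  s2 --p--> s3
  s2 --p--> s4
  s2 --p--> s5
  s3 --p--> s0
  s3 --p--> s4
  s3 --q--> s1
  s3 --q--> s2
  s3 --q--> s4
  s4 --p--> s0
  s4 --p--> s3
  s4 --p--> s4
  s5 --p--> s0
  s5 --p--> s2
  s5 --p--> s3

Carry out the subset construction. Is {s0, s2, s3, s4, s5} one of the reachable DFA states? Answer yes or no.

Start state of the DFA: {s0}.
{s0} --p--> {s2, s3, s5}  [new]
{s0} --q--> {s0, s1, s2}  [new]
{s2, s3, s5} --p--> {s0, s2, s3, s4, s5}  [new]
{s2, s3, s5} --q--> {s1, s2, s4}  [new]
{s0, s1, s2} --p--> {s0, s2, s3, s4, s5}  [seen]
{s0, s1, s2} --q--> {s0, s1, s2, s3}  [new]
{s0, s2, s3, s4, s5} --p--> {s0, s2, s3, s4, s5}  [seen]
{s0, s2, s3, s4, s5} --q--> {s0, s1, s2, s4}  [new]
{s1, s2, s4} --p--> {s0, s2, s3, s4, s5}  [seen]
{s1, s2, s4} --q--> {s3}  [new]
{s0, s1, s2, s3} --p--> {s0, s2, s3, s4, s5}  [seen]
{s0, s1, s2, s3} --q--> {s0, s1, s2, s3, s4}  [new]
{s0, s1, s2, s4} --p--> {s0, s2, s3, s4, s5}  [seen]
{s0, s1, s2, s4} --q--> {s0, s1, s2, s3}  [seen]
{s3} --p--> {s0, s4}  [new]
{s3} --q--> {s1, s2, s4}  [seen]
{s0, s1, s2, s3, s4} --p--> {s0, s2, s3, s4, s5}  [seen]
{s0, s1, s2, s3, s4} --q--> {s0, s1, s2, s3, s4}  [seen]
{s0, s4} --p--> {s0, s2, s3, s4, s5}  [seen]
{s0, s4} --q--> {s0, s1, s2}  [seen]
Reachable DFA states: {s0}, {s2, s3, s5}, {s0, s1, s2}, {s0, s2, s3, s4, s5}, {s1, s2, s4}, {s0, s1, s2, s3}, {s0, s1, s2, s4}, {s3}, {s0, s1, s2, s3, s4}, {s0, s4}.
{s0, s2, s3, s4, s5} is among them.

yes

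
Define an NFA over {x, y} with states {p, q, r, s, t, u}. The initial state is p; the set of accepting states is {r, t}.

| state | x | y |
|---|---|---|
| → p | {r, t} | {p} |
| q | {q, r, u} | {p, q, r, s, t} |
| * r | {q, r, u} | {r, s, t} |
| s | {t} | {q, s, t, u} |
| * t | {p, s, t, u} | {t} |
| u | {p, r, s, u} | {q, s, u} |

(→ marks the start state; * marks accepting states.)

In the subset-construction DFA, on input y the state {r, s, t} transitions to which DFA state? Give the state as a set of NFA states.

δ(r,y) = {r, s, t}; δ(s,y) = {q, s, t, u}; δ(t,y) = {t}.
Union: {q, r, s, t, u}.

{q, r, s, t, u}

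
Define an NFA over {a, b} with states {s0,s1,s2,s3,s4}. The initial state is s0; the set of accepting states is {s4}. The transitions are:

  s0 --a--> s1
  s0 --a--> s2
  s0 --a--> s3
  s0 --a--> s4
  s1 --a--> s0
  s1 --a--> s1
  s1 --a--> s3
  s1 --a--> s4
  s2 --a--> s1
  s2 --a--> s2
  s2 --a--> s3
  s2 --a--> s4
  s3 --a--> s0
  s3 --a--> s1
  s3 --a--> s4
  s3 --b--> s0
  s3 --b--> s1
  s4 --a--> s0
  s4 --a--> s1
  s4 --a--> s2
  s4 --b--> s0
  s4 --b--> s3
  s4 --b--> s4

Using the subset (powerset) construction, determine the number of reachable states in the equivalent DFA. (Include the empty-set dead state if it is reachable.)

Start state of the DFA: {s0}.
{s0} --a--> {s1,s2,s3,s4}  [new]
{s0} --b--> ∅  [new]
{s1,s2,s3,s4} --a--> {s0,s1,s2,s3,s4}  [new]
{s1,s2,s3,s4} --b--> {s0,s1,s3,s4}  [new]
∅ --a--> ∅  [seen]
∅ --b--> ∅  [seen]
{s0,s1,s2,s3,s4} --a--> {s0,s1,s2,s3,s4}  [seen]
{s0,s1,s2,s3,s4} --b--> {s0,s1,s3,s4}  [seen]
{s0,s1,s3,s4} --a--> {s0,s1,s2,s3,s4}  [seen]
{s0,s1,s3,s4} --b--> {s0,s1,s3,s4}  [seen]
Reachable DFA states: {s0}, {s1,s2,s3,s4}, ∅, {s0,s1,s2,s3,s4}, {s0,s1,s3,s4}.

5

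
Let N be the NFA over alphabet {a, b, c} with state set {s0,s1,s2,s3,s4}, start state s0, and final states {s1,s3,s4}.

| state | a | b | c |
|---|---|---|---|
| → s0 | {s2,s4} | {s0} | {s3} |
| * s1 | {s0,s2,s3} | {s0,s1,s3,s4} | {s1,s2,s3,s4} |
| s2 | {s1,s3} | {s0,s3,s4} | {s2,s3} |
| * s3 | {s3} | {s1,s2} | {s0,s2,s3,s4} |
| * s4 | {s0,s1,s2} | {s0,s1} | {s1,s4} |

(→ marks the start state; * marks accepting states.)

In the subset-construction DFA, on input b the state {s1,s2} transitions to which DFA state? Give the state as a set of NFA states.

δ(s1,b) = {s0,s1,s3,s4}; δ(s2,b) = {s0,s3,s4}.
Union: {s0,s1,s3,s4}.

{s0,s1,s3,s4}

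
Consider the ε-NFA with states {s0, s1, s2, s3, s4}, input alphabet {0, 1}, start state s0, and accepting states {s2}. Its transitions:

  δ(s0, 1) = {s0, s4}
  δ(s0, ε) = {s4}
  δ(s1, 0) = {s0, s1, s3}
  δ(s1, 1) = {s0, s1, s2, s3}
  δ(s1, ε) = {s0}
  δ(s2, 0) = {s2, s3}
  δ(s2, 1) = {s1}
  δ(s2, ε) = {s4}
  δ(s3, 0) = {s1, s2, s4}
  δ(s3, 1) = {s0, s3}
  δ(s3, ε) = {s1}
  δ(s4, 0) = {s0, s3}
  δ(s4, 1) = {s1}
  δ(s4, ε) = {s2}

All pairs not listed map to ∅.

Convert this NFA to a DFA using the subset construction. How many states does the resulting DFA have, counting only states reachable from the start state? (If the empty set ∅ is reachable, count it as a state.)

3

Start state of the DFA: {s0, s2, s4} (ε-closure of the NFA start).
{s0, s2, s4} --0--> {s0, s1, s2, s3, s4}  [new]
{s0, s2, s4} --1--> {s0, s1, s2, s4}  [new]
{s0, s1, s2, s3, s4} --0--> {s0, s1, s2, s3, s4}  [seen]
{s0, s1, s2, s3, s4} --1--> {s0, s1, s2, s3, s4}  [seen]
{s0, s1, s2, s4} --0--> {s0, s1, s2, s3, s4}  [seen]
{s0, s1, s2, s4} --1--> {s0, s1, s2, s3, s4}  [seen]
Reachable DFA states: {s0, s2, s4}, {s0, s1, s2, s3, s4}, {s0, s1, s2, s4}.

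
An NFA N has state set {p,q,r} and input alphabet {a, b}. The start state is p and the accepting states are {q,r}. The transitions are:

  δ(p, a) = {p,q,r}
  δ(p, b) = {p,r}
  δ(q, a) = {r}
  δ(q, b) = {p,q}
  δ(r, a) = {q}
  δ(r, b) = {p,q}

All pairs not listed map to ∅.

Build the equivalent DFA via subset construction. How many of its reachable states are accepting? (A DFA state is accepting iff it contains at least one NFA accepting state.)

Start state of the DFA: {p}.
{p} --a--> {p,q,r}  [new]
{p} --b--> {p,r}  [new]
{p,q,r} --a--> {p,q,r}  [seen]
{p,q,r} --b--> {p,q,r}  [seen]
{p,r} --a--> {p,q,r}  [seen]
{p,r} --b--> {p,q,r}  [seen]
Reachable DFA states: {p}, {p,q,r}, {p,r}.
Accepting DFA states (contain an NFA accepting state): {p,q,r}, {p,r}.

2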